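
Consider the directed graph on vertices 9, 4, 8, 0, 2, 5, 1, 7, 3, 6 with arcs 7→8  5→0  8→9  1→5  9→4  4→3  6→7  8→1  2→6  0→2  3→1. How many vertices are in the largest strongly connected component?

{0, 1, 2, 3, 4, 5, 6, 7, 8, 9} are all mutually reachable — one SCC of size 10.
The largest has 10 vertices.

10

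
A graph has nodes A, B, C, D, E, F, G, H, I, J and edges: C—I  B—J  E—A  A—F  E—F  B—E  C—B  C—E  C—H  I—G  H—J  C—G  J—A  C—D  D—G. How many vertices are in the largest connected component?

Starting from A we can reach A, B, C, D, E, F, G, H, I, J. That is one component of size 10.
The largest has 10 vertices.

10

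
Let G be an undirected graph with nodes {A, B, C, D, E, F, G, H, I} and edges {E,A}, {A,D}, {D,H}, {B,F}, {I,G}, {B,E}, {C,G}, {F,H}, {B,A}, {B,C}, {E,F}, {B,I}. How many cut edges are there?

0

The edges on the cycle B-E-A-B are not bridges since each lies on that cycle.
Every edge lies on some cycle, so there are no bridges.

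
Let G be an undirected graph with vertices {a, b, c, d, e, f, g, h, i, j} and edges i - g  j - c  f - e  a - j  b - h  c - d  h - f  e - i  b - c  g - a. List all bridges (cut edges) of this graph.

c-d

The edges on the cycle b-h-f-e-i-g-a-j-c-b are not bridges since each lies on that cycle.
But removing c - d disconnects c from d — this is a bridge.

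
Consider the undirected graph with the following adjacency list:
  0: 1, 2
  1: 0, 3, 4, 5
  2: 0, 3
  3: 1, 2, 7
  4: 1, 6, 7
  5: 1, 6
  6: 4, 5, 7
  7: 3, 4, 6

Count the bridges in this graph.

0

The edges on the cycle 4-6-7-4 are not bridges since each lies on that cycle.
Every edge lies on some cycle, so there are no bridges.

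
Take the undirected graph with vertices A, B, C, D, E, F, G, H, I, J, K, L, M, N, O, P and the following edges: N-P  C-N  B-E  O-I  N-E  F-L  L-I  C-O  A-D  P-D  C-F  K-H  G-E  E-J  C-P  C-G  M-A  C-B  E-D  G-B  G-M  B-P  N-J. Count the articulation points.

Removing C increases the component count from 2 to 3, so C is a cut vertex.
By contrast removing P leaves 2 components; it is not a cut vertex. No other vertex is a cut vertex either.

1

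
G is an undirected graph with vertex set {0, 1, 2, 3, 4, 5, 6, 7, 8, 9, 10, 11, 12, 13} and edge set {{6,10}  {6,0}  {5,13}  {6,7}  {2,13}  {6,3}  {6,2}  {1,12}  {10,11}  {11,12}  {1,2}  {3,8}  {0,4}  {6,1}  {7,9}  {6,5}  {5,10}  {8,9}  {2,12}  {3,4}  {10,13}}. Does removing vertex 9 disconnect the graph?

Deleting 9 leaves 1 component (was 1) (its neighbors 7, 8 remain connected to each other), so 9 is not a cut vertex.

No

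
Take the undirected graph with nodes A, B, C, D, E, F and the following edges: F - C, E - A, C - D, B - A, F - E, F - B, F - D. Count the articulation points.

Removing F increases the component count from 1 to 2, so F is a cut vertex.
By contrast removing C leaves 1 component; it is not a cut vertex. No other vertex is a cut vertex either.

1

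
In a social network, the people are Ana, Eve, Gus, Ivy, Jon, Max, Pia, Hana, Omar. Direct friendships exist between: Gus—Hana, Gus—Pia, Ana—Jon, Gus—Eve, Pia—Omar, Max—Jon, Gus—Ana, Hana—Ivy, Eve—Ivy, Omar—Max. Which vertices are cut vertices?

Gus

Removing Gus increases the component count from 1 to 2, so Gus is a cut vertex.
By contrast removing Max leaves 1 component; it is not a cut vertex. No other vertex is a cut vertex either.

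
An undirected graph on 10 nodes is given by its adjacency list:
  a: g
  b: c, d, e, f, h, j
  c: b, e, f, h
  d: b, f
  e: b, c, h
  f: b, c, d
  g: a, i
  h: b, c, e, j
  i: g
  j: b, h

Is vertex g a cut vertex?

Yes

Deleting g raises the number of components from 2 to 3, so g is a cut vertex.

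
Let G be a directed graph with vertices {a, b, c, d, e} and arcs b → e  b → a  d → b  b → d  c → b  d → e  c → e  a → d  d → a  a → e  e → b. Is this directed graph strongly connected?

There is no directed path from b to c, so the graph is not strongly connected.

No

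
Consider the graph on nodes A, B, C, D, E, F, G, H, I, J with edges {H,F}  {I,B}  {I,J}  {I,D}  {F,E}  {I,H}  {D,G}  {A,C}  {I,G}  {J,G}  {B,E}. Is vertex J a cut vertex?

No

Deleting J leaves 2 components (was 2), so J is not a cut vertex.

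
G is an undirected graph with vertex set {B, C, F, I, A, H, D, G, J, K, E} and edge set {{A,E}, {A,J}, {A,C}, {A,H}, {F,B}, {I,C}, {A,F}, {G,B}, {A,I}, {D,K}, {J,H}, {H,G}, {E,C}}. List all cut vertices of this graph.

A

Removing A increases the component count from 2 to 3, so A is a cut vertex.
By contrast removing K leaves 2 components; it is not a cut vertex. No other vertex is a cut vertex either.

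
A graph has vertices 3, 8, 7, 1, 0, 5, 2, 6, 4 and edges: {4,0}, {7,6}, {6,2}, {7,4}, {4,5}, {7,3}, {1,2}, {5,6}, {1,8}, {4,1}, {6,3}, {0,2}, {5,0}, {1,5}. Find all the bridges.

The edges on the cycle 7-4-1-5-0-2-6-7 are not bridges since each lies on that cycle.
But removing 8–1 disconnects 8 from 1 — this is a bridge.

1-8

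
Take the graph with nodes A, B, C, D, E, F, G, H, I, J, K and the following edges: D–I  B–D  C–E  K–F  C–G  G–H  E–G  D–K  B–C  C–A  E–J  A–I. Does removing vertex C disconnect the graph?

Deleting C raises the number of components from 1 to 2, so C is a cut vertex.

Yes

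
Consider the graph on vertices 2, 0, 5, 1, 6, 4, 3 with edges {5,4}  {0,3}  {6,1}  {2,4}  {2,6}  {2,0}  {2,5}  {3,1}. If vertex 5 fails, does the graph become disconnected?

Deleting 5 leaves 1 component (was 1) (its neighbors 2, 4 remain connected to each other), so 5 is not a cut vertex.

No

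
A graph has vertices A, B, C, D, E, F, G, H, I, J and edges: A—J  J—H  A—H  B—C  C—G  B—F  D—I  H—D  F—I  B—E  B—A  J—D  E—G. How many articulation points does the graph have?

1

Removing B increases the component count from 1 to 2, so B is a cut vertex.
By contrast removing I leaves 1 component; it is not a cut vertex. No other vertex is a cut vertex either.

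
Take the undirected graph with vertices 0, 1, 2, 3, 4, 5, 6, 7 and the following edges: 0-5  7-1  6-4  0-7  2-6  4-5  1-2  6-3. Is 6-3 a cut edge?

Removing 6-3 leaves no path between 6 and 3: the component count goes from 1 to 2. So it is a bridge.

Yes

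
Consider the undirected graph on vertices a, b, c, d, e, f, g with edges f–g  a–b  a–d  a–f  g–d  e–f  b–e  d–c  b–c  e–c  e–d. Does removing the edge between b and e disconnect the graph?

No

After removing b–e, the path b-c-e still connects them, so the edge is not a bridge.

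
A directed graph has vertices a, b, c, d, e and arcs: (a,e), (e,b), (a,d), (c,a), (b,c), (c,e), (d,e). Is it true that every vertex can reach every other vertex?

From d we can reach every vertex (a, b, c, d, e), and every vertex can reach d (a, b, c, d, e). So the whole graph is one strongly connected component.

Yes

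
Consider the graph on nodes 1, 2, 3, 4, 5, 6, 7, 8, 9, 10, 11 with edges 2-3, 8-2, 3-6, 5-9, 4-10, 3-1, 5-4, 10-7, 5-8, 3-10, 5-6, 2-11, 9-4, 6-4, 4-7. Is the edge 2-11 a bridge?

Yes

Removing 2-11 leaves no path between 2 and 11: the component count goes from 1 to 2. So it is a bridge.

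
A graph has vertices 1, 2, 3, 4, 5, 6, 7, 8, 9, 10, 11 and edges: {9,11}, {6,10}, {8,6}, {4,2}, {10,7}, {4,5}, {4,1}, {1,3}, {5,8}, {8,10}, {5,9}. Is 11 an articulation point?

No

Deleting 11 leaves 1 component (was 1), so 11 is not a cut vertex.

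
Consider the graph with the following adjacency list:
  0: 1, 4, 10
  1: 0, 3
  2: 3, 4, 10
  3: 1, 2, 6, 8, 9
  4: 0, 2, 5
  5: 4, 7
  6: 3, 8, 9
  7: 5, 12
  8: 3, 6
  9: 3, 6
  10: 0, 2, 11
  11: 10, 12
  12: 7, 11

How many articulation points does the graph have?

Removing 3 increases the component count from 1 to 2, so 3 is a cut vertex.
By contrast removing 4 leaves 1 component; it is not a cut vertex. No other vertex is a cut vertex either.

1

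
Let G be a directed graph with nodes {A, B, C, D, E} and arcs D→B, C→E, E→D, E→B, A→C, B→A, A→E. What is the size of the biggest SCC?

5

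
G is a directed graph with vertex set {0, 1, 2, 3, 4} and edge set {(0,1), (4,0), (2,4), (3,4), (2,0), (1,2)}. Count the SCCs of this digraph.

{0, 1, 2, 4} are all mutually reachable — one SCC of size 4.
{3} is an SCC by itself.
That gives 2 strongly connected components.

2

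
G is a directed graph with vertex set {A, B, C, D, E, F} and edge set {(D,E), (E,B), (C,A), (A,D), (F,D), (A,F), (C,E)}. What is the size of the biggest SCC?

1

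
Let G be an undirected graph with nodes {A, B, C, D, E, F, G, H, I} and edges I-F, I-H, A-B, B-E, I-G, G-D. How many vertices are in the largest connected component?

5

C is isolated — a component by itself.
Starting from A we can reach A, B, E. That is one component of size 3.
Starting from D we can reach D, F, G, H, I. That is one component of size 5.
The largest has 5 vertices.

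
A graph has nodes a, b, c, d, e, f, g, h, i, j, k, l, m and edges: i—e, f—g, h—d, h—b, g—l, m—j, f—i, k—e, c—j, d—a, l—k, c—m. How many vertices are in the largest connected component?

6

Starting from c we can reach c, j, m. That is one component of size 3.
Starting from a we can reach a, b, d, h. That is one component of size 4.
Starting from e we can reach e, f, g, i, k, l. That is one component of size 6.
The largest has 6 vertices.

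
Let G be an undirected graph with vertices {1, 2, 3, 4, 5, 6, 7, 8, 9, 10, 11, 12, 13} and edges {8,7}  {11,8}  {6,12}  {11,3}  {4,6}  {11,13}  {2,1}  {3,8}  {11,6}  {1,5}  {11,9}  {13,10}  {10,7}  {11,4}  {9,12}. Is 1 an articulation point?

Yes

Deleting 1 raises the number of components from 2 to 3, so 1 is a cut vertex.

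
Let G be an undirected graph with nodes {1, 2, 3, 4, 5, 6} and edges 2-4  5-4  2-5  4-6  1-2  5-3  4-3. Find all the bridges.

The edges on the cycle 2-5-3-4-2 are not bridges since each lies on that cycle.
But removing 2-1 disconnects 2 from 1; removing 4-6 disconnects 4 from 6 — these are bridges.

1-2, 4-6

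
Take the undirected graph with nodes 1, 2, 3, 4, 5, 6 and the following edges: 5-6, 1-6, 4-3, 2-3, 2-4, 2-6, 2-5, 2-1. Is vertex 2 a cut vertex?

Deleting 2 raises the number of components from 1 to 2, so 2 is a cut vertex.

Yes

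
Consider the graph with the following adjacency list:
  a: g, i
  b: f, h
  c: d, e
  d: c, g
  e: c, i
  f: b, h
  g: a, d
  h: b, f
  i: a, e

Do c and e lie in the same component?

Yes

From c we can reach a, c, d, e, g, i, which includes e.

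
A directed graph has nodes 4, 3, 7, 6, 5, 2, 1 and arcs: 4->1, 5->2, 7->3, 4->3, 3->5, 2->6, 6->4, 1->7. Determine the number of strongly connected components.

{1, 2, 3, 4, 5, 6, 7} are all mutually reachable — one SCC of size 7.
That gives 1 strongly connected component.

1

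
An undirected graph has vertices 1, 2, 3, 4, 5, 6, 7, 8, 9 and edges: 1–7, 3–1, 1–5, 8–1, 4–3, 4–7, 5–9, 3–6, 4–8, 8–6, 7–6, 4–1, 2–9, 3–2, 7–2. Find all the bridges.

none

The edges on the cycle 4-8-6-3-4 are not bridges since each lies on that cycle.
Every edge lies on some cycle, so there are no bridges.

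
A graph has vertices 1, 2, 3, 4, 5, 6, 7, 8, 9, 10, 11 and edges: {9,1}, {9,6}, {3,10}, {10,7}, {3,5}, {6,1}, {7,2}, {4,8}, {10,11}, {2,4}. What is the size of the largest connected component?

8

Starting from 1 we can reach 1, 6, 9. That is one component of size 3.
Starting from 2 we can reach 2, 3, 4, 5, 7, 8, 10, 11. That is one component of size 8.
The largest has 8 vertices.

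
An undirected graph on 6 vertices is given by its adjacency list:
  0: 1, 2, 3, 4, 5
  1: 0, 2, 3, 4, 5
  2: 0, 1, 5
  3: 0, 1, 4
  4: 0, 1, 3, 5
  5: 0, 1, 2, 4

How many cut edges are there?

0

The edges on the cycle 4-3-1-4 are not bridges since each lies on that cycle.
Every edge lies on some cycle, so there are no bridges.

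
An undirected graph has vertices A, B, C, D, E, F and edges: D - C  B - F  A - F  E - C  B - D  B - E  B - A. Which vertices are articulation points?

Removing B increases the component count from 1 to 2, so B is a cut vertex.
By contrast removing A leaves 1 component; it is not a cut vertex. No other vertex is a cut vertex either.

B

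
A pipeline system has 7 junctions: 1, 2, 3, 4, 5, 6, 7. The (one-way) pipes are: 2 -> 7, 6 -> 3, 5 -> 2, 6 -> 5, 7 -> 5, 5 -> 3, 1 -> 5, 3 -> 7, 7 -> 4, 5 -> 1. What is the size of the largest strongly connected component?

5

{1, 2, 3, 5, 7} are all mutually reachable — one SCC of size 5.
{6} is an SCC by itself.
{4} is an SCC by itself.
The largest has 5 vertices.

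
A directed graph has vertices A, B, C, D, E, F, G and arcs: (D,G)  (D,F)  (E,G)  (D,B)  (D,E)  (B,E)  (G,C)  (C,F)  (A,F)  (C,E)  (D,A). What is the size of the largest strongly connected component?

{C, E, G} are all mutually reachable — one SCC of size 3.
{A} is an SCC by itself.
{D} is an SCC by itself.
{B} is an SCC by itself.
{F} is an SCC by itself.
The largest has 3 vertices.

3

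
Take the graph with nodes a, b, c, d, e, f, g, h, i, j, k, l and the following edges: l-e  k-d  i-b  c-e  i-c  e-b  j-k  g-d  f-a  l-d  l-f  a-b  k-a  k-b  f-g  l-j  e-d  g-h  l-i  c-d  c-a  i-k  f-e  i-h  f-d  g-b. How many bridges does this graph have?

0

The edges on the cycle l-f-g-h-i-l are not bridges since each lies on that cycle.
Every edge lies on some cycle, so there are no bridges.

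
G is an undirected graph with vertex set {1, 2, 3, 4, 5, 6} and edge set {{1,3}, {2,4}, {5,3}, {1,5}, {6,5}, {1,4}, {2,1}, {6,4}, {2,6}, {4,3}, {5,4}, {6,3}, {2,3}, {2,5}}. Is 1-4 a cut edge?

After removing 1-4, the path 1-2-4 still connects them, so the edge is not a bridge.

No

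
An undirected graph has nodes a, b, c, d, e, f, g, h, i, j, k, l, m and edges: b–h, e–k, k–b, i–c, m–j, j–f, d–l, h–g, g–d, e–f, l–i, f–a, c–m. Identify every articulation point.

f

Removing f increases the component count from 1 to 2, so f is a cut vertex.
By contrast removing i leaves 1 component; it is not a cut vertex. No other vertex is a cut vertex either.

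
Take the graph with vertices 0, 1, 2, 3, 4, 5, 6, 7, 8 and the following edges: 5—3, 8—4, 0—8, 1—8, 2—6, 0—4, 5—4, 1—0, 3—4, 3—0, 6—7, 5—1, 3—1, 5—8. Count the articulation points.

1

Removing 6 increases the component count from 2 to 3, so 6 is a cut vertex.
By contrast removing 5 leaves 2 components; it is not a cut vertex. No other vertex is a cut vertex either.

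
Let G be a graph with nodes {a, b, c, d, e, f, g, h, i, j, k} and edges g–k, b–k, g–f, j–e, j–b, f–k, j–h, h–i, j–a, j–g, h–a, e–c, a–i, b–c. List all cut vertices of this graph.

Removing j increases the component count from 2 to 3, so j is a cut vertex.
By contrast removing h leaves 2 components; it is not a cut vertex. No other vertex is a cut vertex either.

j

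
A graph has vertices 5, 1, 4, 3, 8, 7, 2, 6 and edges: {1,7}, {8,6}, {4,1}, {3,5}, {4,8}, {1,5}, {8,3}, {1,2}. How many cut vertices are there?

Removing 1 increases the component count from 1 to 3, so 1 is a cut vertex.
Removing 8 increases the component count from 1 to 2, so 8 is a cut vertex.
By contrast removing 4 leaves 1 component; it is not a cut vertex. No other vertex is a cut vertex either.

2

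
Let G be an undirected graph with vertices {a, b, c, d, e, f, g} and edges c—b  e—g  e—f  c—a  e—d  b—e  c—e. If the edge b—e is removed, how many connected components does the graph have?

1

b and e are still connected via b-c-e, so the component count stays at 1.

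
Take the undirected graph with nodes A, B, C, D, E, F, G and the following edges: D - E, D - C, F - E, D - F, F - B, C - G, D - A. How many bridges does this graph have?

4

The edges on the cycle D-F-E-D are not bridges since each lies on that cycle.
But removing C - G disconnects C from G; removing F - B disconnects F from B; removing D - A disconnects D from A; removing D - C disconnects D from C — these are bridges.
That makes 4 bridges.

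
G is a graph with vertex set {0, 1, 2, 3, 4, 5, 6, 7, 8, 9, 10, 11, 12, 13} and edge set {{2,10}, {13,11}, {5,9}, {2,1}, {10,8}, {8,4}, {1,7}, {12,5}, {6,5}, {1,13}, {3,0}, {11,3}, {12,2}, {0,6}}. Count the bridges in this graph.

5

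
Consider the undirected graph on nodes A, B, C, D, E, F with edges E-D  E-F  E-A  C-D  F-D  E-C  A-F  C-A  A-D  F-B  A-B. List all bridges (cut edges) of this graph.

The edges on the cycle E-C-A-E are not bridges since each lies on that cycle.
Every edge lies on some cycle, so there are no bridges.

none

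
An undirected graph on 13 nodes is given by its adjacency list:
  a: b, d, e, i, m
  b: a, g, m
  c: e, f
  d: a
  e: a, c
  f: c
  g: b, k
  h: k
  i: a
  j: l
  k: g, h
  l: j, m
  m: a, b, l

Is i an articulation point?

No

Deleting i leaves 1 component (was 1), so i is not a cut vertex.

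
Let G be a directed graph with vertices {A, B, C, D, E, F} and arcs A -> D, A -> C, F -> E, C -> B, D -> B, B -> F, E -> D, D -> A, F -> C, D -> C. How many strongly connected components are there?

1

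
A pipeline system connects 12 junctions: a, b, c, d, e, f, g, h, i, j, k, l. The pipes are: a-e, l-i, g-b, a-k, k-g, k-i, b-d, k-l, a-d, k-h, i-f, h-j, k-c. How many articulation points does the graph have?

4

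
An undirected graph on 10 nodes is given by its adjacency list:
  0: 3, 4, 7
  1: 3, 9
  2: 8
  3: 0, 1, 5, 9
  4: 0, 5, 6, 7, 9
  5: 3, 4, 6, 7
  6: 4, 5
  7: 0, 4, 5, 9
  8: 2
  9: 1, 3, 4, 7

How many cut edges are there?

The edges on the cycle 3-9-1-3 are not bridges since each lies on that cycle.
But removing 2-8 disconnects 2 from 8 — this is a bridge.

1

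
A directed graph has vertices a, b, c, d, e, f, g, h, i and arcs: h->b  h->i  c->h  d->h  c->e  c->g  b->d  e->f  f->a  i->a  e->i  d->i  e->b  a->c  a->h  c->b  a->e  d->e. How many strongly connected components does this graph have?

{a, b, c, d, e, f, h, i} are all mutually reachable — one SCC of size 8.
{g} is an SCC by itself.
That gives 2 strongly connected components.

2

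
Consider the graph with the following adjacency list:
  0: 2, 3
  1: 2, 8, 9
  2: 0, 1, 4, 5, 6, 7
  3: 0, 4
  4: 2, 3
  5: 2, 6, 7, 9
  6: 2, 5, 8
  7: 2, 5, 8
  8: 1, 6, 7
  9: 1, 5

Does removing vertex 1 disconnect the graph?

Deleting 1 leaves 1 component (was 1) (its neighbors 2, 8, 9 remain connected to each other), so 1 is not a cut vertex.

No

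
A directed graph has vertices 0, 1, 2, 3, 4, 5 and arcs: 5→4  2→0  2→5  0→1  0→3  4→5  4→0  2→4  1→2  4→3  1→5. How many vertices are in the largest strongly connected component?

5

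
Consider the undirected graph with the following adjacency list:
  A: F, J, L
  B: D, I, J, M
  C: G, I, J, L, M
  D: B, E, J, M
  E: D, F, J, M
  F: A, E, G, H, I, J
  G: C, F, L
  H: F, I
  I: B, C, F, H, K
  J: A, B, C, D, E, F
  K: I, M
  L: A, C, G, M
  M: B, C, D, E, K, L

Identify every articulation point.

none

Removing M, for instance, still leaves 1 component. No single vertex removal increases the component count — the graph has no articulation points.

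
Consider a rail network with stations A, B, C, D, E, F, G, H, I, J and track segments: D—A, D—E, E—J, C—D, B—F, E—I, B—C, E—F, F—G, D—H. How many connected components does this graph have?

1

Starting from A we can reach A, B, C, D, E, F, G, H, I, J. That is one component of size 10.
Total: 1 component.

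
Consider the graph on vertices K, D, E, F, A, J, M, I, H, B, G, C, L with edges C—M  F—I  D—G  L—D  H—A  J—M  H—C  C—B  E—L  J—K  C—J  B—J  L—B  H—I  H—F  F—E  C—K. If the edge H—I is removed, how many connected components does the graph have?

1

H and I are still connected via H-F-I, so the component count stays at 1.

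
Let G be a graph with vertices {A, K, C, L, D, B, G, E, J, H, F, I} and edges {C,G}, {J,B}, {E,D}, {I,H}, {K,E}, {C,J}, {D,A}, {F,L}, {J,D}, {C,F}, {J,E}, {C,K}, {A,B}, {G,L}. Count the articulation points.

1

Removing C increases the component count from 2 to 3, so C is a cut vertex.
By contrast removing B leaves 2 components; it is not a cut vertex. No other vertex is a cut vertex either.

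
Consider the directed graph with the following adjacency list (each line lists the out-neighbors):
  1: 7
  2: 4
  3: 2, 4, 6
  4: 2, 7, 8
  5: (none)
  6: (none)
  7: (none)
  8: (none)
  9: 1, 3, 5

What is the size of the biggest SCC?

{2, 4} are all mutually reachable — one SCC of size 2.
{3} is an SCC by itself.
{6} is an SCC by itself.
{1} is an SCC by itself.
{8} is an SCC by itself.
(and 3 more singleton SCCs)
The largest has 2 vertices.

2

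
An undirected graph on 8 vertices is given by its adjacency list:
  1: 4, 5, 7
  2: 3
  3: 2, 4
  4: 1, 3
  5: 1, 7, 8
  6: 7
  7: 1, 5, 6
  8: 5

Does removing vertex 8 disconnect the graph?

No

Deleting 8 leaves 1 component (was 1), so 8 is not a cut vertex.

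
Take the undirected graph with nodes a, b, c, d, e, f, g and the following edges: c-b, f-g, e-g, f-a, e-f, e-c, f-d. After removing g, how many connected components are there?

With g gone, the remaining components are: {a, b, c, d, e, f}.
That is 1 component.

1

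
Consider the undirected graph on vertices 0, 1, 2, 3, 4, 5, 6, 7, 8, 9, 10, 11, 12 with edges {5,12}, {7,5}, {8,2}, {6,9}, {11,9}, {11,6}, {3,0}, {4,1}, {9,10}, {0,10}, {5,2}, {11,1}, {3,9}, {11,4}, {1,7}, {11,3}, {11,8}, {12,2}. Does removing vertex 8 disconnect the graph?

No

Deleting 8 leaves 1 component (was 1) (its neighbors 2, 11 remain connected to each other), so 8 is not a cut vertex.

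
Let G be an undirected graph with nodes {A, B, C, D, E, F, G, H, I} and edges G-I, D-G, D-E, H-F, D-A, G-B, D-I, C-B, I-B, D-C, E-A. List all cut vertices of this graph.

D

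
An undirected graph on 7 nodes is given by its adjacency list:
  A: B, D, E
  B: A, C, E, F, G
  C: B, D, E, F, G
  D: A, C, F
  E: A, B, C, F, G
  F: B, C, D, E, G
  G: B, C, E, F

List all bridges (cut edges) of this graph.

none

The edges on the cycle B-F-E-B are not bridges since each lies on that cycle.
Every edge lies on some cycle, so there are no bridges.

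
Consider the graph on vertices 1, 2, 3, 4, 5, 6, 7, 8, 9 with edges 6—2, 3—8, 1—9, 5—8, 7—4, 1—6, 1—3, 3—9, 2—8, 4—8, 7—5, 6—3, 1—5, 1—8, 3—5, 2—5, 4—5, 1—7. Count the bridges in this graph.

0

The edges on the cycle 1-6-2-5-3-1 are not bridges since each lies on that cycle.
Every edge lies on some cycle, so there are no bridges.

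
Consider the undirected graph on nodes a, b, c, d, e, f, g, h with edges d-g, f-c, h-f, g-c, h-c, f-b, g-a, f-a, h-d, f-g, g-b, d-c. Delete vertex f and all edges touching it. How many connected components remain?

With f gone, the remaining components are: {e}; {a, b, c, d, g, h}.
That is 2 components.

2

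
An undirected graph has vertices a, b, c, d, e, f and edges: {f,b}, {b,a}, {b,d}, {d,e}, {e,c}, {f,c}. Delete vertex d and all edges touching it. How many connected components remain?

With d gone, the remaining components are: {a, b, c, e, f}.
That is 1 component.

1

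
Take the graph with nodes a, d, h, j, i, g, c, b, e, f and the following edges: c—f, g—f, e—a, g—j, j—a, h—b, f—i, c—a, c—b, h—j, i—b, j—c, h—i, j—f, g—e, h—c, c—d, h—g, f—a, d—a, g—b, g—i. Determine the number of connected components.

1

Starting from a we can reach a, b, c, d, e, f, g, h, i, j. That is one component of size 10.
Total: 1 component.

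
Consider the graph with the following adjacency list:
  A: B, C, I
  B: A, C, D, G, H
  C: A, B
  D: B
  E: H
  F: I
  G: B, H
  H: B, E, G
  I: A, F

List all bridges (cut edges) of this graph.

A-I, B-D, E-H, F-I

The edges on the cycle B-A-C-B are not bridges since each lies on that cycle.
But removing F-I disconnects F from I; removing A-I disconnects A from I; removing B-D disconnects B from D; removing H-E disconnects H from E — these are bridges.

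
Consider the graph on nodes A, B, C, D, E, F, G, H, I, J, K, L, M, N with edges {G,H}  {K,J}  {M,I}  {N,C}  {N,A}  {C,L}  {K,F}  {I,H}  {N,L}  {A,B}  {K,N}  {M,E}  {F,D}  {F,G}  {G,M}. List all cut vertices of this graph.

Removing A increases the component count from 1 to 2, so A is a cut vertex.
Removing F increases the component count from 1 to 3, so F is a cut vertex.
Removing G increases the component count from 1 to 2, so G is a cut vertex.
Likewise K, M, N are cut vertices.
By contrast removing H leaves 1 component; it is not a cut vertex. No other vertex is a cut vertex either.

A, F, G, K, M, N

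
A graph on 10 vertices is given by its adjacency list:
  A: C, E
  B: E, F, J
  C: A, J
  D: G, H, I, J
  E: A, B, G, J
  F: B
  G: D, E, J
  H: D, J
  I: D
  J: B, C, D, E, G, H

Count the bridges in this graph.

2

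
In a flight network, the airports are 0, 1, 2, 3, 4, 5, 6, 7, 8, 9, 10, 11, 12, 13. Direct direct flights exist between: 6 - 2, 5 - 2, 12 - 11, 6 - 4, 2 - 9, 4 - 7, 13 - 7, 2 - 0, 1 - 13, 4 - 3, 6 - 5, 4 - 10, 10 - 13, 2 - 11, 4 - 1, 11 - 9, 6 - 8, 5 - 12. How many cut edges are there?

The edges on the cycle 4-1-13-7-4 are not bridges since each lies on that cycle.
But removing 3 - 4 disconnects 3 from 4; removing 2 - 0 disconnects 2 from 0; removing 6 - 8 disconnects 6 from 8; removing 6 - 4 disconnects 6 from 4 — these are bridges.
That makes 4 bridges.

4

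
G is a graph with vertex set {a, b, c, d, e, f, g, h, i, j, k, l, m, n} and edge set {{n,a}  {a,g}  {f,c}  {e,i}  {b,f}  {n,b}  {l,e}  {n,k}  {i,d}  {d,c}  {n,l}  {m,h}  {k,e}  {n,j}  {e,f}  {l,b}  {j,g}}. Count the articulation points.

1

Removing n increases the component count from 2 to 3, so n is a cut vertex.
By contrast removing i leaves 2 components; it is not a cut vertex. No other vertex is a cut vertex either.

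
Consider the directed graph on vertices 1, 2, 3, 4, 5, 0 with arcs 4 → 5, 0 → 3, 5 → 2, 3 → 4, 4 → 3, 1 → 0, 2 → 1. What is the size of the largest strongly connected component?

{0, 1, 2, 3, 4, 5} are all mutually reachable — one SCC of size 6.
The largest has 6 vertices.

6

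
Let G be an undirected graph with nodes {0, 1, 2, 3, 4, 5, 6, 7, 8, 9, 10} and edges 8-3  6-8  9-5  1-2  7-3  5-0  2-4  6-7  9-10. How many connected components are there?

Starting from 1 we can reach 1, 2, 4. That is one component of size 3.
Starting from 0 we can reach 0, 5, 9, 10. That is one component of size 4.
Starting from 3 we can reach 3, 6, 7, 8. That is one component of size 4.
Total: 3 components.

3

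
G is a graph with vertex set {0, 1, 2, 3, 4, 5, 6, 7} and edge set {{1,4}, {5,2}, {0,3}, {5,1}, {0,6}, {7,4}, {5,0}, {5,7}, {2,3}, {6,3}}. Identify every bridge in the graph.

The edges on the cycle 0-6-3-0 are not bridges since each lies on that cycle.
Every edge lies on some cycle, so there are no bridges.

none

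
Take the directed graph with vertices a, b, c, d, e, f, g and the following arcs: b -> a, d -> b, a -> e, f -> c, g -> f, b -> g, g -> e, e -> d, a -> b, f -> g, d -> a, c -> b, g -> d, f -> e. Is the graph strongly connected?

From f we can reach every vertex (a, b, c, d, e, f, g), and every vertex can reach f (a, b, c, d, e, f, g). So the whole graph is one strongly connected component.

Yes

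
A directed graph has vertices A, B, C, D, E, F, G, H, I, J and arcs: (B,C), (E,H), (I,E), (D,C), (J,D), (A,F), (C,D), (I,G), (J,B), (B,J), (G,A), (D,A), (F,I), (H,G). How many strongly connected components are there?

3

{A, E, F, G, H, I} are all mutually reachable — one SCC of size 6.
{C, D} are all mutually reachable — one SCC of size 2.
{B, J} are all mutually reachable — one SCC of size 2.
That gives 3 strongly connected components.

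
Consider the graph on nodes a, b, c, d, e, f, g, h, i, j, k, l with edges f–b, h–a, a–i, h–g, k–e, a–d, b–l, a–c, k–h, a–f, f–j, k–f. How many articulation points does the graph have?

5

Removing a increases the component count from 1 to 4, so a is a cut vertex.
Removing b increases the component count from 1 to 2, so b is a cut vertex.
Removing f increases the component count from 1 to 3, so f is a cut vertex.
Likewise h, k are cut vertices.
By contrast removing g leaves 1 component; it is not a cut vertex. No other vertex is a cut vertex either.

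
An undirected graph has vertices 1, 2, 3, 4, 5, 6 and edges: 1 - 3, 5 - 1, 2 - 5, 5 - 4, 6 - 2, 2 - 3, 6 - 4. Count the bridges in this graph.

0

The edges on the cycle 2-5-1-3-2 are not bridges since each lies on that cycle.
Every edge lies on some cycle, so there are no bridges.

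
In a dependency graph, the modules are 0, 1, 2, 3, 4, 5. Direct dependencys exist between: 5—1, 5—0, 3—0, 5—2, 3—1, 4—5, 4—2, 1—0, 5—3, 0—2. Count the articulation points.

Removing 3, for instance, still leaves 1 component. No single vertex removal increases the component count — the graph has no articulation points.

0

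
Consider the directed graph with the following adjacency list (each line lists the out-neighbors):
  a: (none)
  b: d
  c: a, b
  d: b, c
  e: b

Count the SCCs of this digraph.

{b, c, d} are all mutually reachable — one SCC of size 3.
{a} is an SCC by itself.
{e} is an SCC by itself.
That gives 3 strongly connected components.

3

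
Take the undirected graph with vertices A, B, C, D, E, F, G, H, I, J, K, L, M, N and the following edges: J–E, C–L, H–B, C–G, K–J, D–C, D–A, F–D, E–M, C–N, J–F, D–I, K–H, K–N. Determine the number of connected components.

1

Starting from A we can reach A, B, C, D, E, F, G, H, I, J, K, L, M, N. That is one component of size 14.
Total: 1 component.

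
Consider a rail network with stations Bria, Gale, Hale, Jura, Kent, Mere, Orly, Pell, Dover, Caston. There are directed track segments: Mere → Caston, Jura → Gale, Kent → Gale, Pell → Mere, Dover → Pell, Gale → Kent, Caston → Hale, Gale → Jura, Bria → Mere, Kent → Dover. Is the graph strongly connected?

There is no directed path from Orly to Jura, so the graph is not strongly connected.

No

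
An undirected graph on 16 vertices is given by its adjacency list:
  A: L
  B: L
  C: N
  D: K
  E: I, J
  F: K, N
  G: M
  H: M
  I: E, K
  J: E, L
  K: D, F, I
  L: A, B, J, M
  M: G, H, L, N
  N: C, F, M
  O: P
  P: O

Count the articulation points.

Removing K increases the component count from 2 to 3, so K is a cut vertex.
Removing L increases the component count from 2 to 4, so L is a cut vertex.
Removing M increases the component count from 2 to 4, so M is a cut vertex.
Likewise N is a cut vertex.
By contrast removing P leaves 2 components; it is not a cut vertex. No other vertex is a cut vertex either.

4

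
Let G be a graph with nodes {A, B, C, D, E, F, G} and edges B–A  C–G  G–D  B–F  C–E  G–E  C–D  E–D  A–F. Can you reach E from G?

From G we can reach C, D, E, G, which includes E.

Yes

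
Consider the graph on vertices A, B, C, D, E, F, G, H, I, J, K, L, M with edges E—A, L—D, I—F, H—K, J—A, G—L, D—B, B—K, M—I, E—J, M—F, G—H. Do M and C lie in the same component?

The component containing M is {F, I, M}, and C is not in it.

No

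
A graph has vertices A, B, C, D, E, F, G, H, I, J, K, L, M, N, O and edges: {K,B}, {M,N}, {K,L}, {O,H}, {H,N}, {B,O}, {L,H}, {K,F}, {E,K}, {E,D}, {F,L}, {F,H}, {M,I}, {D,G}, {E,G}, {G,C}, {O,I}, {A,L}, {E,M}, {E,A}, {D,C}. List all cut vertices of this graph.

E

Removing E increases the component count from 2 to 3, so E is a cut vertex.
By contrast removing B leaves 2 components; it is not a cut vertex. No other vertex is a cut vertex either.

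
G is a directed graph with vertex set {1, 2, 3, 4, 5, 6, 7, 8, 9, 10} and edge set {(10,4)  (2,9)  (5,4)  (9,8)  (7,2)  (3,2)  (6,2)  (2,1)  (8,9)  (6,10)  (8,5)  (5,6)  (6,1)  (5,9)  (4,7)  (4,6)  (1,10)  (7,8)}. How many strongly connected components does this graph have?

{1, 2, 4, 5, 6, 7, 8, 9, 10} are all mutually reachable — one SCC of size 9.
{3} is an SCC by itself.
That gives 2 strongly connected components.

2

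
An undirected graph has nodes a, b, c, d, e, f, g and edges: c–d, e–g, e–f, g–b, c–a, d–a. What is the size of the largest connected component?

4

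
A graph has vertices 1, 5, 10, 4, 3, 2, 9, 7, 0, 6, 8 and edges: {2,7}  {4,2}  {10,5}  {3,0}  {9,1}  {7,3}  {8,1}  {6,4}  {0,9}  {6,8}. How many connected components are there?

Starting from 5 we can reach 5, 10. That is one component of size 2.
Starting from 0 we can reach 0, 1, 2, 3, 4, 6, 7, 8, 9. That is one component of size 9.
Total: 2 components.

2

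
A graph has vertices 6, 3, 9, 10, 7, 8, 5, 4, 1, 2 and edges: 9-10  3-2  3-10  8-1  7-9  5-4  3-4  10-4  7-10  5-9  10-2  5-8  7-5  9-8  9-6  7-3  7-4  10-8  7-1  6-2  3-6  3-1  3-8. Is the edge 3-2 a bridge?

After removing 3-2, the path 3-10-2 still connects them, so the edge is not a bridge.

No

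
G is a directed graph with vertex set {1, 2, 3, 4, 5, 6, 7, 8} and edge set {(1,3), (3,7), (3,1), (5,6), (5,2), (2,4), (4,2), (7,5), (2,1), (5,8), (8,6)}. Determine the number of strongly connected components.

{1, 2, 3, 4, 5, 7} are all mutually reachable — one SCC of size 6.
{8} is an SCC by itself.
{6} is an SCC by itself.
That gives 3 strongly connected components.

3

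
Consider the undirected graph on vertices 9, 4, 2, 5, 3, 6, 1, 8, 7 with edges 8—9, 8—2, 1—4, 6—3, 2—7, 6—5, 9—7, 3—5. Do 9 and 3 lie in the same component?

The component containing 9 is {2, 7, 8, 9}, and 3 is not in it.

No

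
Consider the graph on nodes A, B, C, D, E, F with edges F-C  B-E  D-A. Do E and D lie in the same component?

No

The component containing E is {B, E}, and D is not in it.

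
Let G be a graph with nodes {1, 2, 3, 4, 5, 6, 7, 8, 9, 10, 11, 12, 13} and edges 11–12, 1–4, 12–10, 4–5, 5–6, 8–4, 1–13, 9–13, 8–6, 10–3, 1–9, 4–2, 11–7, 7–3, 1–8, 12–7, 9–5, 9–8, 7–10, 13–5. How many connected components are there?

2

Starting from 3 we can reach 3, 7, 10, 11, 12. That is one component of size 5.
Starting from 1 we can reach 1, 2, 4, 5, 6, 8, 9, 13. That is one component of size 8.
Total: 2 components.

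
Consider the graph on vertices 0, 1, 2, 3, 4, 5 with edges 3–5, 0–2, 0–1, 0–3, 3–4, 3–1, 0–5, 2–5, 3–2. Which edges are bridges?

3-4

The edges on the cycle 0-3-1-0 are not bridges since each lies on that cycle.
But removing 4–3 disconnects 4 from 3 — this is a bridge.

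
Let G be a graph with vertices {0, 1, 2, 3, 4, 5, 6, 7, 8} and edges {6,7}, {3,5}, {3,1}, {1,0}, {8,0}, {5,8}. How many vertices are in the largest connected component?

4 is isolated — a component by itself.
2 is isolated — a component by itself.
Starting from 6 we can reach 6, 7. That is one component of size 2.
Starting from 0 we can reach 0, 1, 3, 5, 8. That is one component of size 5.
The largest has 5 vertices.

5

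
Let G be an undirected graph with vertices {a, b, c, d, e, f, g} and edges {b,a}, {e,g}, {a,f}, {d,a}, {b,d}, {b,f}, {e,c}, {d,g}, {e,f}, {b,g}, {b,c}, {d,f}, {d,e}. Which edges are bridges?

The edges on the cycle b-d-a-f-b are not bridges since each lies on that cycle.
Every edge lies on some cycle, so there are no bridges.

none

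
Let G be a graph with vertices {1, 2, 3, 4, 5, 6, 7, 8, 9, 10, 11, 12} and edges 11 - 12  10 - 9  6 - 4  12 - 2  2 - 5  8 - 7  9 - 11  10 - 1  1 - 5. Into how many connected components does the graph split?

3 is isolated — a component by itself.
Starting from 7 we can reach 7, 8. That is one component of size 2.
Starting from 4 we can reach 4, 6. That is one component of size 2.
Starting from 1 we can reach 1, 2, 5, 9, 10, 11, 12. That is one component of size 7.
Total: 4 components.

4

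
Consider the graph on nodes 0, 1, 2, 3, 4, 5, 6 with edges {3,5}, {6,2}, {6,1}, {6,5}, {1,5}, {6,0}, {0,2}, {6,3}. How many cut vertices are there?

1

Removing 6 increases the component count from 2 to 3, so 6 is a cut vertex.
By contrast removing 1 leaves 2 components; it is not a cut vertex. No other vertex is a cut vertex either.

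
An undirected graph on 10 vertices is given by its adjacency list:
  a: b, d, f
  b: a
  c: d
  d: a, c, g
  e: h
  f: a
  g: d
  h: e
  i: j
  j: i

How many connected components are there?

3

Starting from e we can reach e, h. That is one component of size 2.
Starting from i we can reach i, j. That is one component of size 2.
Starting from a we can reach a, b, c, d, f, g. That is one component of size 6.
Total: 3 components.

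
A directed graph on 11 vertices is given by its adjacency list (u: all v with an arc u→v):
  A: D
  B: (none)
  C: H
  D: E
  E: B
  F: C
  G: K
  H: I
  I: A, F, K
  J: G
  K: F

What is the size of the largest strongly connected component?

5

{C, F, H, I, K} are all mutually reachable — one SCC of size 5.
{E} is an SCC by itself.
{B} is an SCC by itself.
{D} is an SCC by itself.
{J} is an SCC by itself.
(and 2 more singleton SCCs)
The largest has 5 vertices.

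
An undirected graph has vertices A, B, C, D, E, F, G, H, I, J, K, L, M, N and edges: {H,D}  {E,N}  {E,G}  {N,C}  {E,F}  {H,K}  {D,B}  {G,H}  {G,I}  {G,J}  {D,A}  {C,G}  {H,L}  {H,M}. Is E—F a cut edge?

Yes

Removing E—F leaves no path between E and F: the component count goes from 1 to 2. So it is a bridge.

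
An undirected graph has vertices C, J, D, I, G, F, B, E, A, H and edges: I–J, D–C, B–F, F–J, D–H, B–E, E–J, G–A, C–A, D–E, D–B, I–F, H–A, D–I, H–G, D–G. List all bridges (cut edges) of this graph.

none

The edges on the cycle D-H-G-D are not bridges since each lies on that cycle.
Every edge lies on some cycle, so there are no bridges.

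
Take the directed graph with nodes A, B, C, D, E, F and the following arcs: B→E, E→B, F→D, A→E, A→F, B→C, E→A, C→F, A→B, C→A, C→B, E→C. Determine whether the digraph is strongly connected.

No

There is no directed path from D to B, so the graph is not strongly connected.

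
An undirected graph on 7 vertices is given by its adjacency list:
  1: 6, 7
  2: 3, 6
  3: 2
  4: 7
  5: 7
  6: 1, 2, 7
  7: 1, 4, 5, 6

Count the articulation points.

Removing 2 increases the component count from 1 to 2, so 2 is a cut vertex.
Removing 6 increases the component count from 1 to 2, so 6 is a cut vertex.
Removing 7 increases the component count from 1 to 3, so 7 is a cut vertex.
By contrast removing 3 leaves 1 component; it is not a cut vertex. No other vertex is a cut vertex either.

3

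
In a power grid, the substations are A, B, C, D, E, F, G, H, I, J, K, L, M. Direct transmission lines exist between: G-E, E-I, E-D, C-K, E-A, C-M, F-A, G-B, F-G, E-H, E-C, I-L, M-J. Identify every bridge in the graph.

The edges on the cycle F-G-E-A-F are not bridges since each lies on that cycle.
But removing E-I disconnects E from I; removing K-C disconnects K from C; removing E-C disconnects E from C; removing J-M disconnects J from M — these are bridges.
In total 9 edges are bridges.

B-G, C-E, C-K, C-M, D-E, E-H, E-I, I-L, J-M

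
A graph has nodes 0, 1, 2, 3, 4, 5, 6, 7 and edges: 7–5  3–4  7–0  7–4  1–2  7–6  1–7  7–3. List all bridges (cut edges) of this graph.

The edges on the cycle 7-3-4-7 are not bridges since each lies on that cycle.
But removing 7–6 disconnects 7 from 6; removing 0–7 disconnects 0 from 7; removing 7–1 disconnects 7 from 1; removing 7–5 disconnects 7 from 5 — these are bridges.
In total 5 edges are bridges.

0-7, 1-2, 1-7, 5-7, 6-7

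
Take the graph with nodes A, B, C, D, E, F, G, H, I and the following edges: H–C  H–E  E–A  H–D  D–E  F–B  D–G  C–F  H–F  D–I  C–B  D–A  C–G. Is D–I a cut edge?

Yes

Removing D–I leaves no path between D and I: the component count goes from 1 to 2. So it is a bridge.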